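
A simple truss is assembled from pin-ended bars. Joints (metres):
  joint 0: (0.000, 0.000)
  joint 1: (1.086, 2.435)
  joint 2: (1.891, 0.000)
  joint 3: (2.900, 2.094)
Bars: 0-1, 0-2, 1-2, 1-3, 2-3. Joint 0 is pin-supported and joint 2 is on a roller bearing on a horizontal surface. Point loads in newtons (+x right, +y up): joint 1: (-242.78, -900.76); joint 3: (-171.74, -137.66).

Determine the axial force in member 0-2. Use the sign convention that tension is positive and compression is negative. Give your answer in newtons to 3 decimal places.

-52.014

N=4 nodes, M=5 members, R=3 reactions → 2N=8, M+R=8
member 0 (0-1): L=2.6662, (cx,cy)=(0.4073,0.9133)
member 1 (0-2): L=1.8910, (cx,cy)=(1.0000,0.0000)
member 2 (1-2): L=2.5646, (cx,cy)=(0.3139,-0.9495)
member 3 (1-3): L=1.8458, (cx,cy)=(0.9828,-0.1847)
member 4 (2-3): L=2.3244, (cx,cy)=(0.4341,0.9009)
solve A·x = −loads:
  F[0-1] = -889.9747 N (compression)
  F[0-2] = -52.0143 N (compression)
  F[1-2] = -73.5053 N (compression)
  F[1-3] = -98.3462 N (compression)
  F[2-3] = -172.9761 N (compression)
  Rx@0 = +414.5200 N
  Ry@0 = +812.8005 N
  Ry@2 = +225.6195 N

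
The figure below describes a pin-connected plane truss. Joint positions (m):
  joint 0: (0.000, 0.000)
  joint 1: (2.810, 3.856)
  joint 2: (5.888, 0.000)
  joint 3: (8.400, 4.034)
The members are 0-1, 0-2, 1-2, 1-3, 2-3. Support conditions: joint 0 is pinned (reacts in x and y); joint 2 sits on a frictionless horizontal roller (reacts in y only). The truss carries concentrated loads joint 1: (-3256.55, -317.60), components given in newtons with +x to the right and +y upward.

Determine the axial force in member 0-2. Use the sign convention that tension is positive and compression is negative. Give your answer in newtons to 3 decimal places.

-1581.398

N=4 nodes, M=5 members, R=3 reactions → 2N=8, M+R=8
member 0 (0-1): L=4.7713, (cx,cy)=(0.5889,0.8082)
member 1 (0-2): L=5.8880, (cx,cy)=(1.0000,0.0000)
member 2 (1-2): L=4.9338, (cx,cy)=(0.6239,-0.7815)
member 3 (1-3): L=5.5928, (cx,cy)=(0.9995,0.0318)
member 4 (2-3): L=4.7522, (cx,cy)=(0.5286,0.8489)
solve A·x = −loads:
  F[0-1] = -2844.3316 N (compression)
  F[0-2] = -1581.3977 N (compression)
  F[1-2] = +2534.8831 N (tension)
  F[1-3] = +0.0000 N (tension)
  F[2-3] = -0.0000 N (compression)
  Rx@0 = +3256.5500 N
  Ry@0 = +2298.7143 N
  Ry@2 = -1981.1143 N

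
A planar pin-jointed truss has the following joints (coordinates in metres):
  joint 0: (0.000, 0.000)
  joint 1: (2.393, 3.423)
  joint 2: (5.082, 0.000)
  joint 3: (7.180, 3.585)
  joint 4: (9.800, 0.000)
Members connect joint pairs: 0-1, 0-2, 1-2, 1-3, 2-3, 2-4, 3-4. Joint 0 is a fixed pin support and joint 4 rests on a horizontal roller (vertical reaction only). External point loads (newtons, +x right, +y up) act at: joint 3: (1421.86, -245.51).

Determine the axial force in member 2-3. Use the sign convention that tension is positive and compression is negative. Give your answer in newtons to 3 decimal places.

500.838

N=5 nodes, M=7 members, R=3 reactions → 2N=10, M+R=10
member 0 (0-1): L=4.1765, (cx,cy)=(0.5730,0.8196)
member 1 (0-2): L=5.0820, (cx,cy)=(1.0000,0.0000)
member 2 (1-2): L=4.3529, (cx,cy)=(0.6178,-0.7864)
member 3 (1-3): L=4.7897, (cx,cy)=(0.9994,0.0338)
member 4 (2-3): L=4.1538, (cx,cy)=(0.5051,0.8631)
member 5 (2-4): L=4.7180, (cx,cy)=(1.0000,0.0000)
member 6 (3-4): L=4.4403, (cx,cy)=(0.5900,-0.8074)
solve A·x = −loads:
  F[0-1] = +554.5560 N (tension)
  F[0-2] = +1104.1193 N (tension)
  F[1-2] = -549.6860 N (compression)
  F[1-3] = +657.6857 N (tension)
  F[2-3] = +500.8382 N (tension)
  F[2-4] = +511.5857 N (tension)
  F[3-4] = -867.0285 N (compression)
  Rx@0 = -1421.8600 N
  Ry@0 = -454.5033 N
  Ry@4 = +700.0133 N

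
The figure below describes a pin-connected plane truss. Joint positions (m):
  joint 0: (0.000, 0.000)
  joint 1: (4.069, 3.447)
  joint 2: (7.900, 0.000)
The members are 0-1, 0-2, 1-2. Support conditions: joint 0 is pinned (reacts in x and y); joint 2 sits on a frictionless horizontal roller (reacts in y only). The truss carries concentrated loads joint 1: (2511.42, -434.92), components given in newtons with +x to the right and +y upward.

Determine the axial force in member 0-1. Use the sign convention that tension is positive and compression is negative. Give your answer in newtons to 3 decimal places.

N=3 nodes, M=3 members, R=3 reactions → 2N=6, M+R=6
member 0 (0-1): L=5.3328, (cx,cy)=(0.7630,0.6464)
member 1 (0-2): L=7.9000, (cx,cy)=(1.0000,0.0000)
member 2 (1-2): L=5.1535, (cx,cy)=(0.7434,-0.6689)
solve A·x = −loads:
  F[0-1] = +1369.0059 N (tension)
  F[0-2] = +1466.8462 N (tension)
  F[1-2] = -1973.2092 N (compression)
  Rx@0 = -2511.4200 N
  Ry@0 = -884.8970 N
  Ry@2 = +1319.8170 N

1369.006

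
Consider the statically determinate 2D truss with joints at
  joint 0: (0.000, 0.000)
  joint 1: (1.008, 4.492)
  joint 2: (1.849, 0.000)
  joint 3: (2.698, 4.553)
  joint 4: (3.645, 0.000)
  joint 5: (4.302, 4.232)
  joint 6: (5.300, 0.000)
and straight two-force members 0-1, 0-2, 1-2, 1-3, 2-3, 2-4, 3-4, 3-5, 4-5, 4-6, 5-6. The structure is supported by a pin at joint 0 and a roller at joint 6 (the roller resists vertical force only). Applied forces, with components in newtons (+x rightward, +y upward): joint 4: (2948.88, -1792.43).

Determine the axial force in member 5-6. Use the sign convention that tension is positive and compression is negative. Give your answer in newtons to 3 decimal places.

-1266.532

N=7 nodes, M=11 members, R=3 reactions → 2N=14, M+R=14
member 0 (0-1): L=4.6037, (cx,cy)=(0.2190,0.9757)
member 1 (0-2): L=1.8490, (cx,cy)=(1.0000,0.0000)
member 2 (1-2): L=4.5700, (cx,cy)=(0.1840,-0.9829)
member 3 (1-3): L=1.6911, (cx,cy)=(0.9993,0.0361)
member 4 (2-3): L=4.6315, (cx,cy)=(0.1833,0.9831)
member 5 (2-4): L=1.7960, (cx,cy)=(1.0000,0.0000)
member 6 (3-4): L=4.6504, (cx,cy)=(0.2036,-0.9790)
member 7 (3-5): L=1.6358, (cx,cy)=(0.9806,-0.1962)
member 8 (4-5): L=4.2827, (cx,cy)=(0.1534,0.9882)
member 9 (4-6): L=1.6550, (cx,cy)=(1.0000,0.0000)
member 10 (5-6): L=4.3481, (cx,cy)=(0.2295,-0.9733)
solve A·x = −loads:
  F[0-1] = -573.6307 N (compression)
  F[0-2] = +3074.4787 N (tension)
  F[1-2] = +561.0331 N (tension)
  F[1-3] = -228.9914 N (compression)
  F[2-3] = -560.9570 N (compression)
  F[2-4] = +3280.5519 N (tension)
  F[3-4] = +667.2615 N (tension)
  F[3-5] = -476.8214 N (compression)
  F[4-5] = +1152.7957 N (tension)
  F[4-6] = +290.7025 N (tension)
  F[5-6] = -1266.5317 N (compression)
  Rx@0 = -2948.8800 N
  Ry@0 = +559.7116 N
  Ry@6 = +1232.7184 N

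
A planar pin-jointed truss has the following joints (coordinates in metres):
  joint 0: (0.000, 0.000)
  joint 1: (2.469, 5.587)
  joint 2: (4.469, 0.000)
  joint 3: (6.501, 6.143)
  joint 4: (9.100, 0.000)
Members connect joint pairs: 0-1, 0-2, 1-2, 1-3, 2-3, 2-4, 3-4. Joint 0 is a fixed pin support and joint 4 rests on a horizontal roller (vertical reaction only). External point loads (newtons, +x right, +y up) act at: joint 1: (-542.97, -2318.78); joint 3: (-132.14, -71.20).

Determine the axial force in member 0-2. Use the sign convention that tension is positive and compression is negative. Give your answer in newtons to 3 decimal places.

N=5 nodes, M=7 members, R=3 reactions → 2N=10, M+R=10
member 0 (0-1): L=6.1082, (cx,cy)=(0.4042,0.9147)
member 1 (0-2): L=4.4690, (cx,cy)=(1.0000,0.0000)
member 2 (1-2): L=5.9342, (cx,cy)=(0.3370,-0.9415)
member 3 (1-3): L=4.0702, (cx,cy)=(0.9906,0.1366)
member 4 (2-3): L=6.4704, (cx,cy)=(0.3140,0.9494)
member 5 (2-4): L=4.6310, (cx,cy)=(1.0000,0.0000)
member 6 (3-4): L=6.6702, (cx,cy)=(0.3896,-0.9210)
solve A·x = −loads:
  F[0-1] = -2331.5025 N (compression)
  F[0-2] = +267.3030 N (tension)
  F[1-2] = -244.2523 N (compression)
  F[1-3] = -320.1235 N (compression)
  F[2-3] = +242.2164 N (tension)
  F[2-4] = +108.9151 N (tension)
  F[3-4] = -279.5239 N (compression)
  Rx@0 = +675.1100 N
  Ry@0 = +2132.5482 N
  Ry@4 = +257.4318 N

267.303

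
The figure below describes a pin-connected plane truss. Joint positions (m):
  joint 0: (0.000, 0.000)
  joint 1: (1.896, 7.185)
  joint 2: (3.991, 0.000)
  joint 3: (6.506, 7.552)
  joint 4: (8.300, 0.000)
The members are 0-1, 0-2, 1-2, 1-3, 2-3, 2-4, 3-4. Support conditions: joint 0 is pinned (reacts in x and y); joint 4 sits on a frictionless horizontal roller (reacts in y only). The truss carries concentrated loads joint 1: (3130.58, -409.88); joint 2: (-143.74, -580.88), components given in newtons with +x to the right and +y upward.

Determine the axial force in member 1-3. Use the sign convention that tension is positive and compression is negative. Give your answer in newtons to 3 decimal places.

-1812.696

N=5 nodes, M=7 members, R=3 reactions → 2N=10, M+R=10
member 0 (0-1): L=7.4310, (cx,cy)=(0.2551,0.9669)
member 1 (0-2): L=3.9910, (cx,cy)=(1.0000,0.0000)
member 2 (1-2): L=7.4842, (cx,cy)=(0.2799,-0.9600)
member 3 (1-3): L=4.6246, (cx,cy)=(0.9968,0.0794)
member 4 (2-3): L=7.9598, (cx,cy)=(0.3160,0.9488)
member 5 (2-4): L=4.3090, (cx,cy)=(1.0000,0.0000)
member 6 (3-4): L=7.7622, (cx,cy)=(0.2311,-0.9729)
solve A·x = −loads:
  F[0-1] = +2163.8278 N (tension)
  F[0-2] = +2434.7415 N (tension)
  F[1-2] = -2756.1248 N (compression)
  F[1-3] = -1812.6956 N (compression)
  F[2-3] = +3401.0535 N (tension)
  F[2-4] = +732.3684 N (tension)
  F[3-4] = -3168.7633 N (compression)
  Rx@0 = -2986.8400 N
  Ry@0 = -2092.2089 N
  Ry@4 = +3082.9689 N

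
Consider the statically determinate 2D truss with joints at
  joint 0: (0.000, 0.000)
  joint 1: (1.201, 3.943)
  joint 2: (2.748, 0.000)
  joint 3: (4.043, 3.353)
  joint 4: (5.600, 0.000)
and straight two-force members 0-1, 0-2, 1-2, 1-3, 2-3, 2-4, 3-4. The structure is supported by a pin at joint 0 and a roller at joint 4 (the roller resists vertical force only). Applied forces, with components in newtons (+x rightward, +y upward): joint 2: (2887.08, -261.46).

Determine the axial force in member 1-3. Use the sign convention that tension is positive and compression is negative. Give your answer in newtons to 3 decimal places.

N=5 nodes, M=7 members, R=3 reactions → 2N=10, M+R=10
member 0 (0-1): L=4.1219, (cx,cy)=(0.2914,0.9566)
member 1 (0-2): L=2.7480, (cx,cy)=(1.0000,0.0000)
member 2 (1-2): L=4.2356, (cx,cy)=(0.3652,-0.9309)
member 3 (1-3): L=2.9026, (cx,cy)=(0.9791,-0.2033)
member 4 (2-3): L=3.5944, (cx,cy)=(0.3603,0.9328)
member 5 (2-4): L=2.8520, (cx,cy)=(1.0000,0.0000)
member 6 (3-4): L=3.6969, (cx,cy)=(0.4212,-0.9070)
solve A·x = −loads:
  F[0-1] = -139.1977 N (compression)
  F[0-2] = +2927.6386 N (tension)
  F[1-2] = +165.5703 N (tension)
  F[1-3] = -103.1850 N (compression)
  F[2-3] = +115.0549 N (tension)
  F[2-4] = +59.5784 N (tension)
  F[3-4] = -141.4604 N (compression)
  Rx@0 = -2887.0800 N
  Ry@0 = +133.1578 N
  Ry@4 = +128.3022 N

-103.185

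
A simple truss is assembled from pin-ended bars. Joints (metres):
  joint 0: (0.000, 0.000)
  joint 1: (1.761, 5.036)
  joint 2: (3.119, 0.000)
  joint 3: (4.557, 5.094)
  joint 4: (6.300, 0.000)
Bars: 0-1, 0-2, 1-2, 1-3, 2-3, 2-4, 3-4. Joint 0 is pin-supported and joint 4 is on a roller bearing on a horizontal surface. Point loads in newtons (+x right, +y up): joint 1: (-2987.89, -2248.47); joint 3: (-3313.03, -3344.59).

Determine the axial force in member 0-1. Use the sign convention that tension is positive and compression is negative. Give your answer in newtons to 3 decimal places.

-8064.545

N=5 nodes, M=7 members, R=3 reactions → 2N=10, M+R=10
member 0 (0-1): L=5.3350, (cx,cy)=(0.3301,0.9440)
member 1 (0-2): L=3.1190, (cx,cy)=(1.0000,0.0000)
member 2 (1-2): L=5.2159, (cx,cy)=(0.2604,-0.9655)
member 3 (1-3): L=2.7966, (cx,cy)=(0.9998,0.0207)
member 4 (2-3): L=5.2931, (cx,cy)=(0.2717,0.9624)
member 5 (2-4): L=3.1810, (cx,cy)=(1.0000,0.0000)
member 6 (3-4): L=5.3839, (cx,cy)=(0.3237,-0.9461)
solve A·x = −loads:
  F[0-1] = -8064.5450 N (compression)
  F[0-2] = -3638.9489 N (compression)
  F[1-2] = +5531.7351 N (tension)
  F[1-3] = -1114.5550 N (compression)
  F[2-3] = -5549.6865 N (compression)
  F[2-4] = -691.0006 N (compression)
  F[3-4] = +2134.4295 N (tension)
  Rx@0 = +6300.9200 N
  Ry@0 = +7612.5420 N
  Ry@4 = -2019.4820 N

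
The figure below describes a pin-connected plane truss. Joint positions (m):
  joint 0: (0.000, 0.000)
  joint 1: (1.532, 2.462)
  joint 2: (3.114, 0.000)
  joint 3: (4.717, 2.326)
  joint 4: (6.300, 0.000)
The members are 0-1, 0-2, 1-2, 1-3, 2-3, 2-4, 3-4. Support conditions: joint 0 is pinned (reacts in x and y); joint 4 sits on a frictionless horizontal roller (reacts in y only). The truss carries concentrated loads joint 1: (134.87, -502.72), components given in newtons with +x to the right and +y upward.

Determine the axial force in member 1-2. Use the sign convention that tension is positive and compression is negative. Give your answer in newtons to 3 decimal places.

-196.145

N=5 nodes, M=7 members, R=3 reactions → 2N=10, M+R=10
member 0 (0-1): L=2.8997, (cx,cy)=(0.5283,0.8490)
member 1 (0-2): L=3.1140, (cx,cy)=(1.0000,0.0000)
member 2 (1-2): L=2.9265, (cx,cy)=(0.5406,-0.8413)
member 3 (1-3): L=3.1879, (cx,cy)=(0.9991,-0.0427)
member 4 (2-3): L=2.8249, (cx,cy)=(0.5675,0.8234)
member 5 (2-4): L=3.1860, (cx,cy)=(1.0000,0.0000)
member 6 (3-4): L=2.8136, (cx,cy)=(0.5626,-0.8267)
solve A·x = −loads:
  F[0-1] = -386.0405 N (compression)
  F[0-2] = +338.8245 N (tension)
  F[1-2] = -196.1451 N (compression)
  F[1-3] = -233.0035 N (compression)
  F[2-3] = +200.4064 N (tension)
  F[2-4] = +119.0687 N (tension)
  F[3-4] = -211.6285 N (compression)
  Rx@0 = -134.8700 N
  Ry@0 = +327.7649 N
  Ry@4 = +174.9551 N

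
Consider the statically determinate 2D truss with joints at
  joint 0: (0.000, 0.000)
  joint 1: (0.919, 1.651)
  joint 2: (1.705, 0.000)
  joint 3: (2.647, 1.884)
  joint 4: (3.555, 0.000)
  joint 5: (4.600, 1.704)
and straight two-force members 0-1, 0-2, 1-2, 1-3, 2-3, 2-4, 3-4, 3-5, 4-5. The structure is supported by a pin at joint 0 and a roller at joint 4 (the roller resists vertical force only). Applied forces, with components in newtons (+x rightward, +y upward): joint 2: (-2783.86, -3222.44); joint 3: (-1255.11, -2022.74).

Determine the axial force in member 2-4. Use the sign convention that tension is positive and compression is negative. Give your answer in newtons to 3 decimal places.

N=6 nodes, M=9 members, R=3 reactions → 2N=12, M+R=12
member 0 (0-1): L=1.8895, (cx,cy)=(0.4864,0.8738)
member 1 (0-2): L=1.7050, (cx,cy)=(1.0000,0.0000)
member 2 (1-2): L=1.8286, (cx,cy)=(0.4298,-0.9029)
member 3 (1-3): L=1.7436, (cx,cy)=(0.9910,0.1336)
member 4 (2-3): L=2.1064, (cx,cy)=(0.4472,0.8944)
member 5 (2-4): L=1.8500, (cx,cy)=(1.0000,0.0000)
member 6 (3-4): L=2.0914, (cx,cy)=(0.4342,-0.9008)
member 7 (3-5): L=1.9613, (cx,cy)=(0.9958,-0.0918)
member 8 (4-5): L=1.9989, (cx,cy)=(0.5228,0.8525)
solve A·x = −loads:
  F[0-1] = -3271.7670 N (compression)
  F[0-2] = -2447.7078 N (compression)
  F[1-2] = +2751.8746 N (tension)
  F[1-3] = -2799.2570 N (compression)
  F[2-3] = +824.8518 N (tension)
  F[2-4] = +1150.1569 N (tension)
  F[3-4] = -2649.1506 N (compression)
  F[3-5] = -0.0000 N (tension)
  F[4-5] = +0.0000 N (tension)
  Rx@0 = +4038.9700 N
  Ry@0 = +2858.7311 N
  Ry@4 = +2386.4489 N

1150.157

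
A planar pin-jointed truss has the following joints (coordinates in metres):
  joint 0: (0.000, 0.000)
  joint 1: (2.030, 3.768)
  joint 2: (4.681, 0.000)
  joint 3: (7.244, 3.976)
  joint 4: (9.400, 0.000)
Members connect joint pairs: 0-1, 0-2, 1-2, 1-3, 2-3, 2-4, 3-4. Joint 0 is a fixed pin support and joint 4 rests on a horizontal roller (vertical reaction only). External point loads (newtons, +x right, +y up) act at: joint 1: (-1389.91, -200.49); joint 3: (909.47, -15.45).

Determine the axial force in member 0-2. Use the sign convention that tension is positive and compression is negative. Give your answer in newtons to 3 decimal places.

N=5 nodes, M=7 members, R=3 reactions → 2N=10, M+R=10
member 0 (0-1): L=4.2800, (cx,cy)=(0.4743,0.8804)
member 1 (0-2): L=4.6810, (cx,cy)=(1.0000,0.0000)
member 2 (1-2): L=4.6071, (cx,cy)=(0.5754,-0.8179)
member 3 (1-3): L=5.2181, (cx,cy)=(0.9992,0.0399)
member 4 (2-3): L=4.7305, (cx,cy)=(0.5418,0.8405)
member 5 (2-4): L=4.7190, (cx,cy)=(1.0000,0.0000)
member 6 (3-4): L=4.5229, (cx,cy)=(0.4767,-0.8791)
solve A·x = −loads:
  F[0-1] = -378.4753 N (compression)
  F[0-2] = -300.9311 N (compression)
  F[1-2] = +215.2580 N (tension)
  F[1-3] = +1087.4031 N (tension)
  F[2-3] = -209.4594 N (compression)
  F[2-4] = -63.5829 N (compression)
  F[3-4] = +133.3864 N (tension)
  Rx@0 = +480.4400 N
  Ry@0 = +333.1968 N
  Ry@4 = -117.2568 N

-300.931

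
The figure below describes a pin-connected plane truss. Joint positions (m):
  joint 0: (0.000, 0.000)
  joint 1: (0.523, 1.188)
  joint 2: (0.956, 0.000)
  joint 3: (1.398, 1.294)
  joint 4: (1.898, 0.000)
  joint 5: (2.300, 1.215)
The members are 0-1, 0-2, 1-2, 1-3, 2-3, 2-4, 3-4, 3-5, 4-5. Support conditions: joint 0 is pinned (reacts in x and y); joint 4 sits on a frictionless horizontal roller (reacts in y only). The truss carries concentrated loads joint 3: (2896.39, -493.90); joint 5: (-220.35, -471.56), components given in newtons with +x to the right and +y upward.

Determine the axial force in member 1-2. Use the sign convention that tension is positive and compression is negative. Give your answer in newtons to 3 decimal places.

-1740.229

N=6 nodes, M=9 members, R=3 reactions → 2N=12, M+R=12
member 0 (0-1): L=1.2980, (cx,cy)=(0.4029,0.9152)
member 1 (0-2): L=0.9560, (cx,cy)=(1.0000,0.0000)
member 2 (1-2): L=1.2644, (cx,cy)=(0.3424,-0.9395)
member 3 (1-3): L=0.8814, (cx,cy)=(0.9927,0.1203)
member 4 (2-3): L=1.3674, (cx,cy)=(0.3232,0.9463)
member 5 (2-4): L=0.9420, (cx,cy)=(1.0000,0.0000)
member 6 (3-4): L=1.3872, (cx,cy)=(0.3604,-0.9328)
member 7 (3-5): L=0.9055, (cx,cy)=(0.9962,-0.0872)
member 8 (4-5): L=1.2798, (cx,cy)=(0.3141,0.9494)
solve A·x = −loads:
  F[0-1] = +1970.4030 N (tension)
  F[0-2] = +1882.1265 N (tension)
  F[1-2] = -1740.2293 N (compression)
  F[1-3] = +1400.0014 N (tension)
  F[2-3] = +1727.7650 N (tension)
  F[2-4] = +727.7176 N (tension)
  F[3-4] = -2456.9458 N (compression)
  F[3-5] = -62.7554 N (compression)
  F[4-5] = -502.4682 N (compression)
  Rx@0 = -2676.0400 N
  Ry@0 = -1803.3828 N
  Ry@4 = +2768.8428 N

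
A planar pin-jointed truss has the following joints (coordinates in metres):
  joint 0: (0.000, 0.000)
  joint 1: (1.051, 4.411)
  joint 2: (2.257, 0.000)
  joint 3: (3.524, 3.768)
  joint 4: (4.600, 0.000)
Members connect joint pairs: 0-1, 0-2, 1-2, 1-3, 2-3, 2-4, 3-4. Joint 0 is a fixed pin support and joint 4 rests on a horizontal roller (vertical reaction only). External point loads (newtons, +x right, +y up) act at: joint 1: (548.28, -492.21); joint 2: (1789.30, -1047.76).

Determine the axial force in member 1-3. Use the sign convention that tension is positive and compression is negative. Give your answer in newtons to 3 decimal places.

-680.817

N=5 nodes, M=7 members, R=3 reactions → 2N=10, M+R=10
member 0 (0-1): L=4.5345, (cx,cy)=(0.2318,0.9728)
member 1 (0-2): L=2.2570, (cx,cy)=(1.0000,0.0000)
member 2 (1-2): L=4.5729, (cx,cy)=(0.2637,-0.9646)
member 3 (1-3): L=2.5552, (cx,cy)=(0.9678,-0.2516)
member 4 (2-3): L=3.9753, (cx,cy)=(0.3187,0.9478)
member 5 (2-4): L=2.3430, (cx,cy)=(1.0000,0.0000)
member 6 (3-4): L=3.9186, (cx,cy)=(0.2746,-0.9616)
solve A·x = −loads:
  F[0-1] = -398.5246 N (compression)
  F[0-2] = +2429.9499 N (tension)
  F[1-2] = +69.2349 N (tension)
  F[1-3] = -680.8173 N (compression)
  F[2-3] = +1034.9488 N (tension)
  F[2-4] = +329.0532 N (tension)
  F[3-4] = -1198.3599 N (compression)
  Rx@0 = -2337.5800 N
  Ry@0 = +387.6721 N
  Ry@4 = +1152.2978 N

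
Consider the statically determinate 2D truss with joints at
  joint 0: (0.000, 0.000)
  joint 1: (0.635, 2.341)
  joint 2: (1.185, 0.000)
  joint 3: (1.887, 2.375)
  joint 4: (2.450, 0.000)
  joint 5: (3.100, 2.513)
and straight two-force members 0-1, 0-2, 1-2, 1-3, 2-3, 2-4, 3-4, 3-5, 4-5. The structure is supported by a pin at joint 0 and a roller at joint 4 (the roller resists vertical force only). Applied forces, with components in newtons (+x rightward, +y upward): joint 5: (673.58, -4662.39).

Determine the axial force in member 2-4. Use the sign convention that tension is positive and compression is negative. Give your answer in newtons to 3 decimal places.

N=6 nodes, M=9 members, R=3 reactions → 2N=12, M+R=12
member 0 (0-1): L=2.4256, (cx,cy)=(0.2618,0.9651)
member 1 (0-2): L=1.1850, (cx,cy)=(1.0000,0.0000)
member 2 (1-2): L=2.4047, (cx,cy)=(0.2287,-0.9735)
member 3 (1-3): L=1.2525, (cx,cy)=(0.9996,0.0271)
member 4 (2-3): L=2.4766, (cx,cy)=(0.2835,0.9590)
member 5 (2-4): L=1.2650, (cx,cy)=(1.0000,0.0000)
member 6 (3-4): L=2.4408, (cx,cy)=(0.2307,-0.9730)
member 7 (3-5): L=1.2208, (cx,cy)=(0.9936,0.1130)
member 8 (4-5): L=2.5957, (cx,cy)=(0.2504,0.9681)
solve A·x = −loads:
  F[0-1] = +1997.5261 N (tension)
  F[0-2] = +150.6446 N (tension)
  F[1-2] = -1953.3032 N (compression)
  F[1-3] = +970.0424 N (tension)
  F[2-3] = +1982.8541 N (tension)
  F[2-4] = -858.1565 N (compression)
  F[3-4] = -1754.8699 N (compression)
  F[3-5] = +1949.0073 N (tension)
  F[4-5] = -5043.3907 N (compression)
  Rx@0 = -673.5800 N
  Ry@0 = -1927.8612 N
  Ry@4 = +6590.2512 N

-858.156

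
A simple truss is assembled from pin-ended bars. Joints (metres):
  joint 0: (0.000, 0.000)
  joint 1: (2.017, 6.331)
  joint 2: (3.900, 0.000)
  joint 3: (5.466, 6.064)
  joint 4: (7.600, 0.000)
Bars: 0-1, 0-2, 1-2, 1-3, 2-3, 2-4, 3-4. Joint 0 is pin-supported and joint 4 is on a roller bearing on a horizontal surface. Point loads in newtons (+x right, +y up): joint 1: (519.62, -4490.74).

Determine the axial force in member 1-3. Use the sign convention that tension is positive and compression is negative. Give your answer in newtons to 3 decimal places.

-974.788

N=5 nodes, M=7 members, R=3 reactions → 2N=10, M+R=10
member 0 (0-1): L=6.6445, (cx,cy)=(0.3036,0.9528)
member 1 (0-2): L=3.9000, (cx,cy)=(1.0000,0.0000)
member 2 (1-2): L=6.6051, (cx,cy)=(0.2851,-0.9585)
member 3 (1-3): L=3.4593, (cx,cy)=(0.9970,-0.0772)
member 4 (2-3): L=6.2629, (cx,cy)=(0.2500,0.9682)
member 5 (2-4): L=3.7000, (cx,cy)=(1.0000,0.0000)
member 6 (3-4): L=6.4285, (cx,cy)=(0.3320,-0.9433)
solve A·x = −loads:
  F[0-1] = -3008.0026 N (compression)
  F[0-2] = +1432.7224 N (tension)
  F[1-2] = -1616.5201 N (compression)
  F[1-3] = -974.7878 N (compression)
  F[2-3] = +1600.2718 N (tension)
  F[2-4] = +571.7445 N (tension)
  F[3-4] = -1722.3424 N (compression)
  Rx@0 = -519.6200 N
  Ry@0 = +2866.0641 N
  Ry@4 = +1624.6759 N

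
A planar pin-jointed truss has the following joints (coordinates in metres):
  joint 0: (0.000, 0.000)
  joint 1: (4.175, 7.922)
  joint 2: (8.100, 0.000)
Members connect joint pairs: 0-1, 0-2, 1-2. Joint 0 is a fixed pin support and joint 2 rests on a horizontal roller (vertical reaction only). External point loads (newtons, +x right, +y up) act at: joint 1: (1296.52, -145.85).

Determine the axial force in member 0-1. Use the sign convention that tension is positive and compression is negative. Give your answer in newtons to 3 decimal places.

N=3 nodes, M=3 members, R=3 reactions → 2N=6, M+R=6
member 0 (0-1): L=8.9548, (cx,cy)=(0.4662,0.8847)
member 1 (0-2): L=8.1000, (cx,cy)=(1.0000,0.0000)
member 2 (1-2): L=8.8410, (cx,cy)=(0.4440,-0.8961)
solve A·x = −loads:
  F[0-1] = +1353.4570 N (tension)
  F[0-2] = +665.4982 N (tension)
  F[1-2] = -1499.0283 N (compression)
  Rx@0 = -1296.5200 N
  Ry@0 = -1197.3543 N
  Ry@2 = +1343.2043 N

1353.457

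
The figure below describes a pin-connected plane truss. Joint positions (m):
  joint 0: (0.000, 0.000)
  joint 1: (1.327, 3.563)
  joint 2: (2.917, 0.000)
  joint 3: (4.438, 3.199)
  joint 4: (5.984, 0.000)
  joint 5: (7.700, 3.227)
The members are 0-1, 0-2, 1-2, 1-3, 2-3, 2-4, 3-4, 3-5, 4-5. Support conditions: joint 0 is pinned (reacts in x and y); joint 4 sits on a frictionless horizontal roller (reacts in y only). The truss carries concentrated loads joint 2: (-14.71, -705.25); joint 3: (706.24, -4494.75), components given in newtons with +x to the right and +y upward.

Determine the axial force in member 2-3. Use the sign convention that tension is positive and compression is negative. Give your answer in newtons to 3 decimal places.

-615.254

N=6 nodes, M=9 members, R=3 reactions → 2N=12, M+R=12
member 0 (0-1): L=3.8021, (cx,cy)=(0.3490,0.9371)
member 1 (0-2): L=2.9170, (cx,cy)=(1.0000,0.0000)
member 2 (1-2): L=3.9017, (cx,cy)=(0.4075,-0.9132)
member 3 (1-3): L=3.1322, (cx,cy)=(0.9932,-0.1162)
member 4 (2-3): L=3.5422, (cx,cy)=(0.4294,0.9031)
member 5 (2-4): L=3.0670, (cx,cy)=(1.0000,0.0000)
member 6 (3-4): L=3.5530, (cx,cy)=(0.4351,-0.9004)
member 7 (3-5): L=3.2621, (cx,cy)=(1.0000,0.0086)
member 8 (4-5): L=3.6549, (cx,cy)=(0.4695,0.8829)
solve A·x = −loads:
  F[0-1] = -1222.0022 N (compression)
  F[0-2] = +1118.0313 N (tension)
  F[1-2] = +1380.7483 N (tension)
  F[1-3] = -995.9280 N (compression)
  F[2-3] = -615.2541 N (compression)
  F[2-4] = +1959.6081 N (tension)
  F[3-4] = -4503.5331 N (compression)
  F[3-5] = -0.0000 N (tension)
  F[4-5] = -0.0000 N (tension)
  Rx@0 = -691.5300 N
  Ry@0 = +1145.1577 N
  Ry@4 = +4054.8423 N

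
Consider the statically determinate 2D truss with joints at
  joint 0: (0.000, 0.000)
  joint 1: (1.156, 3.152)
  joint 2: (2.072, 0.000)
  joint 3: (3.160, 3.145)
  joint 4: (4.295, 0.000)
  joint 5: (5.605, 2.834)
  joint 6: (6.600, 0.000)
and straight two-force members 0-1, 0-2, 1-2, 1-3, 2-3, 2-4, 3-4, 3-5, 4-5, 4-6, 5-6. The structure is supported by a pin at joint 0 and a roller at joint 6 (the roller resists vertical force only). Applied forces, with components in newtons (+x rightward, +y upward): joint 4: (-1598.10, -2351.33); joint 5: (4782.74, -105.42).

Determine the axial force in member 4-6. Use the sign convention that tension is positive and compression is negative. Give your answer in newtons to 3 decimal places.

1289.692

N=7 nodes, M=11 members, R=3 reactions → 2N=14, M+R=14
member 0 (0-1): L=3.3573, (cx,cy)=(0.3443,0.9389)
member 1 (0-2): L=2.0720, (cx,cy)=(1.0000,0.0000)
member 2 (1-2): L=3.2824, (cx,cy)=(0.2791,-0.9603)
member 3 (1-3): L=2.0040, (cx,cy)=(1.0000,-0.0035)
member 4 (2-3): L=3.3279, (cx,cy)=(0.3269,0.9450)
member 5 (2-4): L=2.2230, (cx,cy)=(1.0000,0.0000)
member 6 (3-4): L=3.3435, (cx,cy)=(0.3395,-0.9406)
member 7 (3-5): L=2.4647, (cx,cy)=(0.9920,-0.1262)
member 8 (4-5): L=3.1221, (cx,cy)=(0.4196,0.9077)
member 9 (4-6): L=2.3050, (cx,cy)=(1.0000,0.0000)
member 10 (5-6): L=3.0036, (cx,cy)=(0.3313,-0.9435)
solve A·x = −loads:
  F[0-1] = +1295.8425 N (tension)
  F[0-2] = +2738.4495 N (tension)
  F[1-2] = -1269.8467 N (compression)
  F[1-3] = +800.5639 N (tension)
  F[2-3] = +1290.3053 N (tension)
  F[2-4] = +1962.2349 N (tension)
  F[3-4] = -1528.8914 N (compression)
  F[3-5] = +1755.4346 N (tension)
  F[4-5] = +4174.6960 N (tension)
  F[4-6] = +1289.6915 N (tension)
  F[5-6] = -3893.1765 N (compression)
  Rx@0 = -3184.6400 N
  Ry@0 = -1216.6025 N
  Ry@6 = +3673.3525 N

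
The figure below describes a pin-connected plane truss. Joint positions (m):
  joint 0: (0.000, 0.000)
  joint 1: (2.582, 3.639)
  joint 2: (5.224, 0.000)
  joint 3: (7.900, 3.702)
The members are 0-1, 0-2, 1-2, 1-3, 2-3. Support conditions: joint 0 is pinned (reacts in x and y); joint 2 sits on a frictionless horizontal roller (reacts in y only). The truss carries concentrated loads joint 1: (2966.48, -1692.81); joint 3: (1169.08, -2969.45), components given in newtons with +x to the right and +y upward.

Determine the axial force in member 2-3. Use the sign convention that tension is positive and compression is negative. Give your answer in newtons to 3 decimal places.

-3712.896

N=4 nodes, M=5 members, R=3 reactions → 2N=8, M+R=8
member 0 (0-1): L=4.4620, (cx,cy)=(0.5787,0.8156)
member 1 (0-2): L=5.2240, (cx,cy)=(1.0000,0.0000)
member 2 (1-2): L=4.4969, (cx,cy)=(0.5875,-0.8092)
member 3 (1-3): L=5.3184, (cx,cy)=(0.9999,0.0118)
member 4 (2-3): L=4.5679, (cx,cy)=(0.5858,0.8104)
solve A·x = −loads:
  F[0-1] = +4364.9391 N (tension)
  F[0-2] = +1609.7004 N (tension)
  F[1-2] = -6442.1195 N (compression)
  F[1-3] = +3344.4264 N (tension)
  F[2-3] = -3712.8960 N (compression)
  Rx@0 = -4135.5600 N
  Ry@0 = -3559.8773 N
  Ry@2 = +8222.1373 N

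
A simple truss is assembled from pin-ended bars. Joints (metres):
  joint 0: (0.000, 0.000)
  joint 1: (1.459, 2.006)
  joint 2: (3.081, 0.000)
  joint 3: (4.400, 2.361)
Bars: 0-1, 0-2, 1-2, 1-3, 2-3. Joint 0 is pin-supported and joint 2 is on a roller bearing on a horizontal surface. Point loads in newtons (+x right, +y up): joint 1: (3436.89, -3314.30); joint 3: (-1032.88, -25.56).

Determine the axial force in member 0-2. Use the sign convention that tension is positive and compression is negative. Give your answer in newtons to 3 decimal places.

2613.237

N=4 nodes, M=5 members, R=3 reactions → 2N=8, M+R=8
member 0 (0-1): L=2.4805, (cx,cy)=(0.5882,0.8087)
member 1 (0-2): L=3.0810, (cx,cy)=(1.0000,0.0000)
member 2 (1-2): L=2.5797, (cx,cy)=(0.6288,-0.7776)
member 3 (1-3): L=2.9623, (cx,cy)=(0.9928,0.1198)
member 4 (2-3): L=2.7045, (cx,cy)=(0.4877,0.8730)
solve A·x = −loads:
  F[0-1] = -355.7101 N (compression)
  F[0-2] = +2613.2371 N (tension)
  F[1-2] = -4061.7930 N (compression)
  F[1-3] = -1100.1848 N (compression)
  F[2-3] = +121.7443 N (tension)
  Rx@0 = -2404.0100 N
  Ry@0 = +287.6694 N
  Ry@2 = +3052.1906 N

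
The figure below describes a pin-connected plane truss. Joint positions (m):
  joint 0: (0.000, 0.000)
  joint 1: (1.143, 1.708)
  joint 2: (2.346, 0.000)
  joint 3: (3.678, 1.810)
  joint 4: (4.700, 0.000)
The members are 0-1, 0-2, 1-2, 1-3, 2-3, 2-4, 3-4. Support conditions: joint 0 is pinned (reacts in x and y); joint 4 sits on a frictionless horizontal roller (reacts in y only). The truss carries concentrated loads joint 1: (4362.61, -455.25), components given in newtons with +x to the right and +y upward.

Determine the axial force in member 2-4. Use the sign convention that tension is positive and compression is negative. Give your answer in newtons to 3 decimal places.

957.690

N=5 nodes, M=7 members, R=3 reactions → 2N=10, M+R=10
member 0 (0-1): L=2.0552, (cx,cy)=(0.5562,0.8311)
member 1 (0-2): L=2.3460, (cx,cy)=(1.0000,0.0000)
member 2 (1-2): L=2.0891, (cx,cy)=(0.5758,-0.8176)
member 3 (1-3): L=2.5371, (cx,cy)=(0.9992,0.0402)
member 4 (2-3): L=2.2473, (cx,cy)=(0.5927,0.8054)
member 5 (2-4): L=2.3540, (cx,cy)=(1.0000,0.0000)
member 6 (3-4): L=2.0786, (cx,cy)=(0.4917,-0.8708)
solve A·x = −loads:
  F[0-1] = +1493.0694 N (tension)
  F[0-2] = +3532.2259 N (tension)
  F[1-2] = -2186.4569 N (compression)
  F[1-3] = -2275.0220 N (compression)
  F[2-3] = +2219.4427 N (tension)
  F[2-4] = +957.6896 N (tension)
  F[3-4] = -1947.8034 N (compression)
  Rx@0 = -4362.6100 N
  Ry@0 = -1240.8540 N
  Ry@4 = +1696.1040 N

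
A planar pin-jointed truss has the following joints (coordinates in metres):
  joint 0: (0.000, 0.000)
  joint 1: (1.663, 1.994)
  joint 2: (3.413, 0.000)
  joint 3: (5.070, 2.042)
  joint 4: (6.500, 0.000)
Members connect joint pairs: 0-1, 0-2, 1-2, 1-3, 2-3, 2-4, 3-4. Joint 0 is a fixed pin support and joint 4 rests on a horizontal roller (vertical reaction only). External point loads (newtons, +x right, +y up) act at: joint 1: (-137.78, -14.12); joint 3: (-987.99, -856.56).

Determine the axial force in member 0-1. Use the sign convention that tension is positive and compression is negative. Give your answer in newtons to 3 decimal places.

-718.256

N=5 nodes, M=7 members, R=3 reactions → 2N=10, M+R=10
member 0 (0-1): L=2.5965, (cx,cy)=(0.6405,0.7680)
member 1 (0-2): L=3.4130, (cx,cy)=(1.0000,0.0000)
member 2 (1-2): L=2.6530, (cx,cy)=(0.6596,-0.7516)
member 3 (1-3): L=3.4073, (cx,cy)=(0.9999,0.0141)
member 4 (2-3): L=2.6297, (cx,cy)=(0.6301,0.7765)
member 5 (2-4): L=3.0870, (cx,cy)=(1.0000,0.0000)
member 6 (3-4): L=2.4929, (cx,cy)=(0.5736,-0.8191)
solve A·x = −loads:
  F[0-1] = -718.2561 N (compression)
  F[0-2] = -665.7360 N (compression)
  F[1-2] = +700.4155 N (tension)
  F[1-3] = -784.3432 N (compression)
  F[2-3] = -677.9428 N (compression)
  F[2-4] = +223.4510 N (tension)
  F[3-4] = -389.5428 N (compression)
  Rx@0 = +1125.7700 N
  Ry@0 = +551.5982 N
  Ry@4 = +319.0818 N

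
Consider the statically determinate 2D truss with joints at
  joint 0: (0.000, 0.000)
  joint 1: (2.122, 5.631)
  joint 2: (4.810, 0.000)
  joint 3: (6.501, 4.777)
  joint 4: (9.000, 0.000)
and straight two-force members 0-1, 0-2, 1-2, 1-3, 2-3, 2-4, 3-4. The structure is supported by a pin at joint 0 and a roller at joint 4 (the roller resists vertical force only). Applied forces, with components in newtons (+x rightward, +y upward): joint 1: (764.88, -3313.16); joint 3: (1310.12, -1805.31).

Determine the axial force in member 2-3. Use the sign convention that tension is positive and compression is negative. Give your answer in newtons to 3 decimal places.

1366.235

N=5 nodes, M=7 members, R=3 reactions → 2N=10, M+R=10
member 0 (0-1): L=6.0176, (cx,cy)=(0.3526,0.9358)
member 1 (0-2): L=4.8100, (cx,cy)=(1.0000,0.0000)
member 2 (1-2): L=6.2397, (cx,cy)=(0.4308,-0.9025)
member 3 (1-3): L=4.4615, (cx,cy)=(0.9815,-0.1914)
member 4 (2-3): L=5.0675, (cx,cy)=(0.3337,0.9427)
member 5 (2-4): L=4.1900, (cx,cy)=(1.0000,0.0000)
member 6 (3-4): L=5.3912, (cx,cy)=(0.4635,-0.8861)
solve A·x = −loads:
  F[0-1] = -1986.9627 N (compression)
  F[0-2] = +2775.6717 N (tension)
  F[1-2] = -1427.1379 N (compression)
  F[1-3] = -866.7798 N (compression)
  F[2-3] = +1366.2347 N (tension)
  F[2-4] = +1704.9633 N (tension)
  F[3-4] = -3678.1711 N (compression)
  Rx@0 = -2075.0000 N
  Ry@0 = +1859.3224 N
  Ry@4 = +3259.1476 N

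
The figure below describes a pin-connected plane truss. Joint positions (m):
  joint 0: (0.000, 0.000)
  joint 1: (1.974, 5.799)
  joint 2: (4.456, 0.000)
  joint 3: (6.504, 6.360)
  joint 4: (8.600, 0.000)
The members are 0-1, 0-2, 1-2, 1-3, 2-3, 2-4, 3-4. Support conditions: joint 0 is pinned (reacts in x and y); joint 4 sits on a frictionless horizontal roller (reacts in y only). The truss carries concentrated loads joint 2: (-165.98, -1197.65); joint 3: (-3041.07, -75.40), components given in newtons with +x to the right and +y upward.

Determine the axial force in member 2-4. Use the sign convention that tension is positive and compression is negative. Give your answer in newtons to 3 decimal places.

N=5 nodes, M=7 members, R=3 reactions → 2N=10, M+R=10
member 0 (0-1): L=6.1258, (cx,cy)=(0.3222,0.9467)
member 1 (0-2): L=4.4560, (cx,cy)=(1.0000,0.0000)
member 2 (1-2): L=6.3078, (cx,cy)=(0.3935,-0.9193)
member 3 (1-3): L=4.5646, (cx,cy)=(0.9924,0.1229)
member 4 (2-3): L=6.6816, (cx,cy)=(0.3065,0.9519)
member 5 (2-4): L=4.1440, (cx,cy)=(1.0000,0.0000)
member 6 (3-4): L=6.6965, (cx,cy)=(0.3130,-0.9498)
solve A·x = −loads:
  F[0-1] = -3004.7380 N (compression)
  F[0-2] = -2238.7878 N (compression)
  F[1-2] = +2814.4296 N (tension)
  F[1-3] = -2091.5380 N (compression)
  F[2-3] = -1460.0257 N (compression)
  F[2-4] = -517.8715 N (compression)
  F[3-4] = +1654.5397 N (tension)
  Rx@0 = +3207.0500 N
  Ry@0 = +2844.4541 N
  Ry@4 = -1571.4041 N

-517.872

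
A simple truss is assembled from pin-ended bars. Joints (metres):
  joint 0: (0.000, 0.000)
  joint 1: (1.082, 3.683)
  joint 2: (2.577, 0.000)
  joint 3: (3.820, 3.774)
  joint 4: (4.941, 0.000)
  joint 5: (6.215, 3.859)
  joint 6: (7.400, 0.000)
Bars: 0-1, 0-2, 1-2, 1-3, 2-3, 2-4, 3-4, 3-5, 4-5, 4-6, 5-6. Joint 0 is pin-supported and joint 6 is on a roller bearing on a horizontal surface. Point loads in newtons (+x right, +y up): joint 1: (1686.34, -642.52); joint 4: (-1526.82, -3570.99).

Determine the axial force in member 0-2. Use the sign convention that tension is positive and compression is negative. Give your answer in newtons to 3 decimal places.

422.722

N=7 nodes, M=11 members, R=3 reactions → 2N=14, M+R=14
member 0 (0-1): L=3.8386, (cx,cy)=(0.2819,0.9595)
member 1 (0-2): L=2.5770, (cx,cy)=(1.0000,0.0000)
member 2 (1-2): L=3.9749, (cx,cy)=(0.3761,-0.9266)
member 3 (1-3): L=2.7395, (cx,cy)=(0.9994,0.0332)
member 4 (2-3): L=3.9734, (cx,cy)=(0.3128,0.9498)
member 5 (2-4): L=2.3640, (cx,cy)=(1.0000,0.0000)
member 6 (3-4): L=3.9370, (cx,cy)=(0.2847,-0.9586)
member 7 (3-5): L=2.3965, (cx,cy)=(0.9994,0.0355)
member 8 (4-5): L=4.0639, (cx,cy)=(0.3135,0.9496)
member 9 (4-6): L=2.4590, (cx,cy)=(1.0000,0.0000)
member 10 (5-6): L=4.0368, (cx,cy)=(0.2935,-0.9559)
solve A·x = −loads:
  F[0-1] = -933.7695 N (compression)
  F[0-2] = +422.7217 N (tension)
  F[1-2] = +200.8283 N (tension)
  F[1-3] = -2026.1942 N (compression)
  F[2-3] = -195.9152 N (compression)
  F[2-4] = +559.5438 N (tension)
  F[3-4] = +185.1338 N (tension)
  F[3-5] = -2140.4250 N (compression)
  F[4-5] = +3573.6689 N (tension)
  F[4-6] = +1018.7507 N (tension)
  F[5-6] = -3470.4955 N (compression)
  Rx@0 = -159.5200 N
  Ry@0 = +895.9075 N
  Ry@6 = +3317.6025 N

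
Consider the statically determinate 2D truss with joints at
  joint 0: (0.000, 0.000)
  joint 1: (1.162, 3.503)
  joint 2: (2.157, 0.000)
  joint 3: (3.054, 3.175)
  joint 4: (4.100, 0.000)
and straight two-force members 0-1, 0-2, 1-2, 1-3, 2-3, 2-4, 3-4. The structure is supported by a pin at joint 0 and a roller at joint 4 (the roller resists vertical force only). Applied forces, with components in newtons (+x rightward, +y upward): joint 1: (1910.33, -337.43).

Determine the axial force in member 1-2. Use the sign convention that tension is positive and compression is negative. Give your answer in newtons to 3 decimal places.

N=5 nodes, M=7 members, R=3 reactions → 2N=10, M+R=10
member 0 (0-1): L=3.6907, (cx,cy)=(0.3148,0.9491)
member 1 (0-2): L=2.1570, (cx,cy)=(1.0000,0.0000)
member 2 (1-2): L=3.6416, (cx,cy)=(0.2732,-0.9619)
member 3 (1-3): L=1.9202, (cx,cy)=(0.9853,-0.1708)
member 4 (2-3): L=3.2993, (cx,cy)=(0.2719,0.9623)
member 5 (2-4): L=1.9430, (cx,cy)=(1.0000,0.0000)
member 6 (3-4): L=3.3429, (cx,cy)=(0.3129,-0.9498)
solve A·x = −loads:
  F[0-1] = +1464.8689 N (tension)
  F[0-2] = +1449.1225 N (tension)
  F[1-2] = -1614.4883 N (compression)
  F[1-3] = -1023.0248 N (compression)
  F[2-3] = +1613.8438 N (tension)
  F[2-4] = +569.2216 N (tension)
  F[3-4] = -1819.1498 N (compression)
  Rx@0 = -1910.3300 N
  Ry@0 = -1390.3699 N
  Ry@4 = +1727.7999 N

-1614.488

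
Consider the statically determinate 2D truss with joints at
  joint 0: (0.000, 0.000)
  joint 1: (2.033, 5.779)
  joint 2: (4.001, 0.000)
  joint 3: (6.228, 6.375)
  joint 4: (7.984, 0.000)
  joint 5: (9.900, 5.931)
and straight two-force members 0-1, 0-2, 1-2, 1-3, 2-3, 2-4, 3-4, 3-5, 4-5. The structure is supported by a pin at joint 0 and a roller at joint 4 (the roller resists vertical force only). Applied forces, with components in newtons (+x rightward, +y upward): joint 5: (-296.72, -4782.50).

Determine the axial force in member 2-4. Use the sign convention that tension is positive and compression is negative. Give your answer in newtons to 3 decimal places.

N=6 nodes, M=9 members, R=3 reactions → 2N=12, M+R=12
member 0 (0-1): L=6.1262, (cx,cy)=(0.3319,0.9433)
member 1 (0-2): L=4.0010, (cx,cy)=(1.0000,0.0000)
member 2 (1-2): L=6.1049, (cx,cy)=(0.3224,-0.9466)
member 3 (1-3): L=4.2371, (cx,cy)=(0.9901,0.1407)
member 4 (2-3): L=6.7528, (cx,cy)=(0.3298,0.9441)
member 5 (2-4): L=3.9830, (cx,cy)=(1.0000,0.0000)
member 6 (3-4): L=6.6124, (cx,cy)=(0.2656,-0.9641)
member 7 (3-5): L=3.6987, (cx,cy)=(0.9928,-0.1200)
member 8 (4-5): L=6.2328, (cx,cy)=(0.3074,0.9516)
solve A·x = −loads:
  F[0-1] = +982.9881 N (tension)
  F[0-2] = -622.9296 N (compression)
  F[1-2] = -887.6693 N (compression)
  F[1-3] = +618.5114 N (tension)
  F[2-3] = +890.0778 N (tension)
  F[2-4] = -1202.6205 N (compression)
  F[3-4] = -1112.4865 N (compression)
  F[3-5] = +1210.0833 N (tension)
  F[4-5] = -4873.2089 N (compression)
  Rx@0 = +296.7200 N
  Ry@0 = -927.2825 N
  Ry@4 = +5709.7825 N

-1202.620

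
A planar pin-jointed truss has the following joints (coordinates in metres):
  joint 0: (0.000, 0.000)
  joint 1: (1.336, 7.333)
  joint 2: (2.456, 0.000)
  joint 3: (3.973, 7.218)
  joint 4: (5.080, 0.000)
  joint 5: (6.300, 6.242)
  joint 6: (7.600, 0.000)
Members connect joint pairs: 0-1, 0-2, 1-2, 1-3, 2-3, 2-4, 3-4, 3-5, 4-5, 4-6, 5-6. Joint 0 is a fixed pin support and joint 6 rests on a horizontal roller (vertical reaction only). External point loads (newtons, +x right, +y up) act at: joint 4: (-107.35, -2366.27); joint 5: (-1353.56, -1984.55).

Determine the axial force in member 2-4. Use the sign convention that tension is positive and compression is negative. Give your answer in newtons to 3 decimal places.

N=7 nodes, M=11 members, R=3 reactions → 2N=14, M+R=14
member 0 (0-1): L=7.4537, (cx,cy)=(0.1792,0.9838)
member 1 (0-2): L=2.4560, (cx,cy)=(1.0000,0.0000)
member 2 (1-2): L=7.4180, (cx,cy)=(0.1510,-0.9885)
member 3 (1-3): L=2.6395, (cx,cy)=(0.9991,-0.0436)
member 4 (2-3): L=7.3757, (cx,cy)=(0.2057,0.9786)
member 5 (2-4): L=2.6240, (cx,cy)=(1.0000,0.0000)
member 6 (3-4): L=7.3024, (cx,cy)=(0.1516,-0.9884)
member 7 (3-5): L=2.5234, (cx,cy)=(0.9222,-0.3868)
member 8 (4-5): L=6.3601, (cx,cy)=(0.1918,0.9814)
member 9 (4-6): L=2.5200, (cx,cy)=(1.0000,0.0000)
member 10 (5-6): L=6.3759, (cx,cy)=(0.2039,-0.9790)
solve A·x = −loads:
  F[0-1] = -2272.5713 N (compression)
  F[0-2] = -1053.5752 N (compression)
  F[1-2] = +2294.9515 N (tension)
  F[1-3] = -754.5507 N (compression)
  F[2-3] = -2318.2056 N (compression)
  F[2-4] = -230.2774 N (compression)
  F[3-4] = +2975.5025 N (tension)
  F[3-5] = -1823.6316 N (compression)
  F[4-5] = -585.7210 N (compression)
  F[4-6] = +440.4946 N (tension)
  F[5-6] = -2160.4352 N (compression)
  Rx@0 = +1460.9100 N
  Ry@0 = +2235.7680 N
  Ry@6 = +2115.0520 N

-230.277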